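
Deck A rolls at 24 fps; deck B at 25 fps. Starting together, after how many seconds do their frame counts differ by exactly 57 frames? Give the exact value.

The gap grows by |25 − 24| = 1 frame per second.
Time for a 57-frame gap: 57 ÷ (1) = 57 s.

57 seconds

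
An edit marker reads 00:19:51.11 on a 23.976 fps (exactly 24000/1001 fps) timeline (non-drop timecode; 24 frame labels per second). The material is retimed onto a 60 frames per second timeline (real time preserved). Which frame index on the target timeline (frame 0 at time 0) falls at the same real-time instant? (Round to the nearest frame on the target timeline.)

frame 71559

Source frame index: (0×3600 + 19×60 + 51) × 24 + 11 = 28595.
Real time: 28595 / (24000/1001) = 5724719/4800 s.
Target frame: (5724719/4800) × (60) = 5724719/80 ≈ 71558.988 → 71559.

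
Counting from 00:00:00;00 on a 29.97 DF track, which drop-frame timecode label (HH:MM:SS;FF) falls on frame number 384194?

Each 10-minute DF block holds 10 × 60 × 30 − 9 × 2 = 17982 frames. 384194 ÷ 17982 → 21 full blocks, remainder 6572.
Within the partial block the first minute is 1800 frames and each further minute 1798, so 3 further minute boundaries passed. Total skipped labels = 18 × 21 + 2 × 3 = 384.
Non-drop label index = 384194 + 384 = 384578; at 30 labels/s that is 03:33:39:08, i.e. DF 03:33:39;08.

03:33:39;08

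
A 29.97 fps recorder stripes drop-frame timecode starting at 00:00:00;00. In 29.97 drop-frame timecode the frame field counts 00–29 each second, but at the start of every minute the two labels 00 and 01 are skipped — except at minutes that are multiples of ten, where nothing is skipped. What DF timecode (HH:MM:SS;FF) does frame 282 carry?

00:00:09;12

Ten DF minutes hold 17982 frames, so frame 282 lies in block 0 (frames 0–17981) with 282 frames into that block.
The block's first minute is 1800 frames and the rest 1798 each; 282 frames reaches minute 0, so 0 × 18 + 0 × 2 = 0 labels have been skipped so far.
Adding those back, label number 282 + 0 = 282 at 30 labels/s is 9 s + 12 f = 0 h 0 min 9 s frame 12, i.e. 00:00:09;12.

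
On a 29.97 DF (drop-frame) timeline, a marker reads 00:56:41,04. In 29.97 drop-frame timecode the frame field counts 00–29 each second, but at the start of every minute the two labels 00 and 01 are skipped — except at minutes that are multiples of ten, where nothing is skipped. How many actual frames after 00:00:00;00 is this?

Complete 10-minute blocks: 5, each 17982 frames → 89910.
Remaining 6 whole minutes in the current block: 1800 + 5 × 1798 = 10790 frames.
Within the current minute: 41 × 30 + 4 − 2 = 1232 (labels ;00/;01 skipped at this minute). Total = 89910 + 10790 + 1232 = 101932.

101932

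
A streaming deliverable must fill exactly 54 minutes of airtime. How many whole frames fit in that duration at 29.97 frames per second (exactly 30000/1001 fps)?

97102 frames

54 min = 3240 s.
Frames = 3240 × 30000/1001 = 97200000/1001 ≈ 97102.8971.
Complete frames: 97102.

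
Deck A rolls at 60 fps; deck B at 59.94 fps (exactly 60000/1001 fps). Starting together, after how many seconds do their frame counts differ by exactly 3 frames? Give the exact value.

50.05 seconds

The gap grows by |60000/1001 − 60| = 60/1001 frames per second.
Time for a 3-frame gap: 3 ÷ (60/1001) = 50.05 s.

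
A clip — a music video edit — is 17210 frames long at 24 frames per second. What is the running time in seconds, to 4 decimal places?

Running time = 17210 × 1/24 = 8605/12 s ≈ 717.0833 s.

717.0833 seconds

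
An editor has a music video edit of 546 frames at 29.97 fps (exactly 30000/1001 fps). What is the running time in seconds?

Running time = 546 / (30000/1001) = 18.2182 s.

18.2182 seconds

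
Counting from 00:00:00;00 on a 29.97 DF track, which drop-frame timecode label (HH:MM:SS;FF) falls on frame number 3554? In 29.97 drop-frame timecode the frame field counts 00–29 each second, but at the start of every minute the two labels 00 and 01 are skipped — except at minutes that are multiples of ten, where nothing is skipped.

00:01:58;16

Each 10-minute DF block holds 10 × 60 × 30 − 9 × 2 = 17982 frames. 3554 ÷ 17982 → 0 full blocks, remainder 3554.
Within the partial block the first minute is 1800 frames and each further minute 1798, so 1 further minute boundary passed. Total skipped labels = 18 × 0 + 2 × 1 = 2.
Non-drop label index = 3554 + 2 = 3556; at 30 labels/s that is 00:01:58:16, i.e. DF 00:01:58;16.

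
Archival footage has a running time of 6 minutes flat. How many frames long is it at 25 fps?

6 min = 360 s.
Frames = 360 × 25 = 9000.

9000 frames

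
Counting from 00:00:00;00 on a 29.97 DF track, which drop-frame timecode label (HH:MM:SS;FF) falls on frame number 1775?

00:00:59;05

Each 10-minute DF block holds 10 × 60 × 30 − 9 × 2 = 17982 frames. 1775 ÷ 17982 → 0 full blocks, remainder 1775.
Within the partial block the first minute is 1800 frames and each further minute 1798, so 0 further minute boundaries passed. Total skipped labels = 18 × 0 + 2 × 0 = 0.
Non-drop label index = 1775 + 0 = 1775; at 30 labels/s that is 00:00:59:05, i.e. DF 00:00:59;05.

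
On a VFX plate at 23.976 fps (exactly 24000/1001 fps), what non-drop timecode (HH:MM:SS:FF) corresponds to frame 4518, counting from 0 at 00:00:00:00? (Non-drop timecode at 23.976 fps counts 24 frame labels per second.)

00:03:08:06

4518 ÷ 24 = 188 full seconds, remainder 6 frames.
188 s = 0 h 3 min 8 s.
Timecode: 00:03:08:06.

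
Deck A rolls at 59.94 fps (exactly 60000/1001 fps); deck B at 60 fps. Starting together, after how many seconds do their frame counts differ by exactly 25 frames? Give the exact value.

5005/12 seconds

The gap grows by |60 − 60000/1001| = 60/1001 frames per second.
Time for a 25-frame gap: 25 ÷ (60/1001) = 5005/12 s.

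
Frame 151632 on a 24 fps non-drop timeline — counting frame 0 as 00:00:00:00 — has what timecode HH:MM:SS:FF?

151632 ÷ 24 = 6318 full seconds, remainder 0 frames.
6318 s = 1 h 45 min 18 s.
Timecode: 01:45:18:00.

01:45:18:00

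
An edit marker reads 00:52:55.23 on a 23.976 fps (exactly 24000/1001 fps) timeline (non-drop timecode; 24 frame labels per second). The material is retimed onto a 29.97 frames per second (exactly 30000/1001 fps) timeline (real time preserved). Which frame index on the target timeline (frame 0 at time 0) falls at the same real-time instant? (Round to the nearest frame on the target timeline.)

Source frame index: (0×3600 + 52×60 + 55) × 24 + 23 = 76223.
Real time: 76223 / (24000/1001) = 76299223/24000 s.
Target frame: (76299223/24000) × (30000/1001) = 381115/4 ≈ 95278.750 → 95279.

frame 95279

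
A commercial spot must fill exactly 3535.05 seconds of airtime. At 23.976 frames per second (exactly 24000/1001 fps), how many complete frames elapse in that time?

Frames = 3535.05 × 24000/1001 = 84841200/1001 ≈ 84756.4436.
Complete frames: 84756.

84756 frames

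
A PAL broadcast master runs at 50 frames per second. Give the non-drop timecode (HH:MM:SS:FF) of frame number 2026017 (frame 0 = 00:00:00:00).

2026017 ÷ 50 = 40520 full seconds, remainder 17 frames.
40520 s = 11 h 15 min 20 s.
Timecode: 11:15:20:17.

11:15:20:17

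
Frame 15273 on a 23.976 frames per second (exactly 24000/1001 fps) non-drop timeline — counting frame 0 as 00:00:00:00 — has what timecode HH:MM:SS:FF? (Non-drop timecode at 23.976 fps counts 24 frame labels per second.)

15273 ÷ 24 = 636 full seconds, remainder 9 frames.
636 s = 0 h 10 min 36 s.
Timecode: 00:10:36:09.

00:10:36:09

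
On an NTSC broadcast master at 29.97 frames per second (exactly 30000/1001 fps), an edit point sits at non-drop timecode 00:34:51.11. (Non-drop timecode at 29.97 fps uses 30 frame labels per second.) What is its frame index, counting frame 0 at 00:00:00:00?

62741

Total seconds to the label: (0 × 3600 + 34 × 60 + 51) = 2091.
Frame index = 2091 × 30 + 11 = 62741.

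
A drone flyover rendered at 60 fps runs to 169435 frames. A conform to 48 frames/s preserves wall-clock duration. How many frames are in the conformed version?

Target frames = source frames × (target rate / source rate) = 169435 × (48)/(60) = 169435 × 4/5 = 135548.

135548 frames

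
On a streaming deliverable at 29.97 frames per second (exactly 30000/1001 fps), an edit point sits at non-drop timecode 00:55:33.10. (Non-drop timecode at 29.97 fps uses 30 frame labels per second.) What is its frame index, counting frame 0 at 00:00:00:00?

frame 100000

Total seconds to the label: (0 × 3600 + 55 × 60 + 33) = 3333.
Frame index = 3333 × 30 + 10 = 100000.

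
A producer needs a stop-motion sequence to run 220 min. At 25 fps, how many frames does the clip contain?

330000 frames

220 min = 13200 s.
Frames = 13200 × 25 = 330000.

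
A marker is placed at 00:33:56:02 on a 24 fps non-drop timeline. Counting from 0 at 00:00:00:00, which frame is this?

frame 48866

Total seconds to the label: (0 × 3600 + 33 × 60 + 56) = 2036.
Frame index = 2036 × 24 + 2 = 48866.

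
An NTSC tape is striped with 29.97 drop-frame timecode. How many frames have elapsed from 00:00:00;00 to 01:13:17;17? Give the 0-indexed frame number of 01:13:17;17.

As if non-drop at 30 labels/s: (1 × 3600 + 13 × 60 + 17) × 30 + 17 = 131927.
Minute boundaries passed: 73; those not divisible by 10: 73 − 7 = 66; dropped labels = 2 × 66 = 132.
Actual frame index = 131927 − 132 = 131795.

131795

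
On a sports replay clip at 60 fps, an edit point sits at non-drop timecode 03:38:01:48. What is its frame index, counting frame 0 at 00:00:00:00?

Total seconds to the label: (3 × 3600 + 38 × 60 + 1) = 13081.
Frame index = 13081 × 60 + 48 = 784908.

frame 784908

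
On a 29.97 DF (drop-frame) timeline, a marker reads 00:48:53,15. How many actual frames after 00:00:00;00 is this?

Complete 10-minute blocks: 4, each 17982 frames → 71928.
Remaining 8 whole minutes in the current block: 1800 + 7 × 1798 = 14386 frames.
Within the current minute: 53 × 30 + 15 − 2 = 1603 (labels ;00/;01 skipped at this minute). Total = 71928 + 14386 + 1603 = 87917.

87917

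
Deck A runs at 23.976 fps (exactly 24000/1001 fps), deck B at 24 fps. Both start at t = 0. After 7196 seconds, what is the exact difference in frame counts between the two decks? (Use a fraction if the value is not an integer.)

A emits 24000/1001 × 7196 = 24672000/143 frames; B emits 24 × 7196 = 172704.
Difference = 24672/143 frames (≈ 172.5315); B is ahead of A.

24672/143 frames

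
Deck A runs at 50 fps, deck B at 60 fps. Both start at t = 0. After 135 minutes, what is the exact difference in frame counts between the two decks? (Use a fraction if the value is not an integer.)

81000 frames

135 min = 8100 s.
A emits 50 × 8100 = 405000 frames; B emits 60 × 8100 = 486000.
Difference = 81000 frames; B is ahead of A.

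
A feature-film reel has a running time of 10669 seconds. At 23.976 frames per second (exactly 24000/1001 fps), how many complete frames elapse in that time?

Frames = 10669 × 24000/1001 = 256056000/1001 ≈ 255800.1998.
Complete frames: 255800.

255800 frames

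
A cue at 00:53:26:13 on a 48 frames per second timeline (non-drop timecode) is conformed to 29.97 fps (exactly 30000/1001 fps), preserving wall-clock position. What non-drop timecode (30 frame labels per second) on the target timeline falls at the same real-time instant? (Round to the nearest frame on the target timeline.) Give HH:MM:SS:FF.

00:53:23:02

Source frame index: (0×3600 + 53×60 + 26) × 48 + 13 = 153901.
Real time: 153901 / (48) = 153901/48 s.
Target frame: (153901/48) × (30000/1001) = 8744375/91 ≈ 96092.033 → 96092.
At 30 labels/s: frame 96092 → 00:53:23:02.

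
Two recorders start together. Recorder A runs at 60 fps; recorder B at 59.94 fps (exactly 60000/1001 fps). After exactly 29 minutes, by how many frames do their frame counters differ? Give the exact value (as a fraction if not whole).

29 min = 1740 s.
A emits 60 × 1740 = 104400 frames; B emits 60000/1001 × 1740 = 104400000/1001.
Difference = 104400/1001 frames (≈ 104.2957); B is behind A.

104400/1001 frames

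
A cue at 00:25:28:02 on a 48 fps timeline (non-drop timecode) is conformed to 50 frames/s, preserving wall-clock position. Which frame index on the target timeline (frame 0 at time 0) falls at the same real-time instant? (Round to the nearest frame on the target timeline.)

frame 76402

Source frame index: (0×3600 + 25×60 + 28) × 48 + 2 = 73346.
Real time: 73346 / (48) = 36673/24 s.
Target frame: (36673/24) × (50) = 916825/12 ≈ 76402.083 → 76402.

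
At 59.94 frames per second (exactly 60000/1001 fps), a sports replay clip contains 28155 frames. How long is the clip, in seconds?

469.71925 seconds

Running time = 28155 / (60000/1001) = 469.71925 s.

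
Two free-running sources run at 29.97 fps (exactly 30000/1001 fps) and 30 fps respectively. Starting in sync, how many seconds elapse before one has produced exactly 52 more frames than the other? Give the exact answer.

The gap grows by |30 − 30000/1001| = 30/1001 frames per second.
Time for a 52-frame gap: 52 ÷ (30/1001) = 26026/15 s.

26026/15 seconds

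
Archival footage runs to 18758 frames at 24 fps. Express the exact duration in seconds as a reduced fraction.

Running time = 18758 ÷ (24) = 18758 × 1/24 = 9379/12 s.

9379/12 seconds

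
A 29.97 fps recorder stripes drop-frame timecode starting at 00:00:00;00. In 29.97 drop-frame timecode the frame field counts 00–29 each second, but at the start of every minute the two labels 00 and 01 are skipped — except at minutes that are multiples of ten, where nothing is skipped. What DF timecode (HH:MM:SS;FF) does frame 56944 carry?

00:31:40;00

Each 10-minute DF block holds 10 × 60 × 30 − 9 × 2 = 17982 frames. 56944 ÷ 17982 → 3 full blocks, remainder 2998.
Within the partial block the first minute is 1800 frames and each further minute 1798, so 1 further minute boundary passed. Total skipped labels = 18 × 3 + 2 × 1 = 56.
Non-drop label index = 56944 + 56 = 57000; at 30 labels/s that is 00:31:40:00, i.e. DF 00:31:40;00.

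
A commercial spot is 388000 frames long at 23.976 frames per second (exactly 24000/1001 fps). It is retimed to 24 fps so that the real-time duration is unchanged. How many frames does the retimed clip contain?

Target frames = source frames × (target rate / source rate) = 388000 × (24)/(24000/1001) = 388000 × 1001/1000 = 388388.

388388 frames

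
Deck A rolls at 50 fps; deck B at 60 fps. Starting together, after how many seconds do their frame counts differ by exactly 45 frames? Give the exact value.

The gap grows by |60 − 50| = 10 frames per second.
Time for a 45-frame gap: 45 ÷ (10) = 4.5 s.

4.5 seconds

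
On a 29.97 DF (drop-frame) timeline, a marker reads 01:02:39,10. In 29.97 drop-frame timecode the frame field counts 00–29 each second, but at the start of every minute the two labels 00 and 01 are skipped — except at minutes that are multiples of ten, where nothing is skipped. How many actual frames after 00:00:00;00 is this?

Complete 10-minute blocks: 6, each 17982 frames → 107892.
Remaining 2 whole minutes in the current block: 1800 + 1 × 1798 = 3598 frames.
Within the current minute: 39 × 30 + 10 − 2 = 1178 (labels ;00/;01 skipped at this minute). Total = 107892 + 3598 + 1178 = 112668.

112668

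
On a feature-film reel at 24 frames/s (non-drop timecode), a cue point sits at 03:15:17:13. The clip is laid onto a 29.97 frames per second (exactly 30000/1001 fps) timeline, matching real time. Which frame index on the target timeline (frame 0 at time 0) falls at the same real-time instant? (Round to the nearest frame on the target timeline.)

frame 351175

Source frame index: (3×3600 + 15×60 + 17) × 24 + 13 = 281221.
Real time: 281221 / (24) = 281221/24 s.
Target frame: (281221/24) × (30000/1001) = 351526250/1001 ≈ 351175.075 → 351175.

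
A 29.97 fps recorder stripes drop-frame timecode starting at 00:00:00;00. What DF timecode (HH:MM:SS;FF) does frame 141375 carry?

Ten DF minutes hold 17982 frames, so frame 141375 lies in block 7 (frames 125874–143855) with 15501 frames into that block.
The block's first minute is 1800 frames and the rest 1798 each; 15501 frames reaches minute 8, so 7 × 18 + 8 × 2 = 142 labels have been skipped so far.
Adding those back, label number 141375 + 142 = 141517 at 30 labels/s is 4717 s + 7 f = 1 h 18 min 37 s frame 7, i.e. 01:18:37;07.

01:18:37;07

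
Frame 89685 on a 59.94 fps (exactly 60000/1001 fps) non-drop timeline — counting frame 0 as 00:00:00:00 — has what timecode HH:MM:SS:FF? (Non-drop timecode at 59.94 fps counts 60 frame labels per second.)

00:24:54:45

89685 ÷ 60 = 1494 full seconds, remainder 45 frames.
1494 s = 0 h 24 min 54 s.
Timecode: 00:24:54:45.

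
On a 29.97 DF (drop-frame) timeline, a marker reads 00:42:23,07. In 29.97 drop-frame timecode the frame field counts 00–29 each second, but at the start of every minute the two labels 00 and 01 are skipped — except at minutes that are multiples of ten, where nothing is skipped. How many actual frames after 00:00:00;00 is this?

76221

As if non-drop at 30 labels/s: (0 × 3600 + 42 × 60 + 23) × 30 + 7 = 76297.
Minute boundaries passed: 42; those not divisible by 10: 42 − 4 = 38; dropped labels = 2 × 38 = 76.
Actual frame index = 76297 − 76 = 76221.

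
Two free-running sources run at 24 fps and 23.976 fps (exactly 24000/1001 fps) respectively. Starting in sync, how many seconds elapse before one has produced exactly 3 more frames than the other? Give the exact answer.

125.125 seconds

The gap grows by |24000/1001 − 24| = 24/1001 frames per second.
Time for a 3-frame gap: 3 ÷ (24/1001) = 125.125 s.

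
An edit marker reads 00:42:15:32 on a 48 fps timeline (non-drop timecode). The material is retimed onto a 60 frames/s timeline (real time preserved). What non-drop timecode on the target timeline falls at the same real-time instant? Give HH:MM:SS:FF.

Source frame index: (0×3600 + 42×60 + 15) × 48 + 32 = 121712.
Real time: 121712 / (48) = 7607/3 s.
Target frame: (7607/3) × (60) = 152140.
At 60 labels/s: frame 152140 → 00:42:15:40.

00:42:15:40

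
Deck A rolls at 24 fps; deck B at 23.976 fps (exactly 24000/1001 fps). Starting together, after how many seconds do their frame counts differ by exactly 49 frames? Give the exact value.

The gap grows by |24000/1001 − 24| = 24/1001 frames per second.
Time for a 49-frame gap: 49 ÷ (24/1001) = 49049/24 s.

49049/24 seconds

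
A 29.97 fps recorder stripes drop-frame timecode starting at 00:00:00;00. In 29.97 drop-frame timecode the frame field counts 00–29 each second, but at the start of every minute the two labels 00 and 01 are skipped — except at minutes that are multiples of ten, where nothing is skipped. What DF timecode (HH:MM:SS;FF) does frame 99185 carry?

Each 10-minute DF block holds 10 × 60 × 30 − 9 × 2 = 17982 frames. 99185 ÷ 17982 → 5 full blocks, remainder 9275.
Within the partial block the first minute is 1800 frames and each further minute 1798, so 5 further minute boundaries passed. Total skipped labels = 18 × 5 + 2 × 5 = 100.
Non-drop label index = 99185 + 100 = 99285; at 30 labels/s that is 00:55:09:15, i.e. DF 00:55:09;15.

00:55:09;15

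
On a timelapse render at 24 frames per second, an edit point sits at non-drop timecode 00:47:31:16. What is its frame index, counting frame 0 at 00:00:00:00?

Total seconds to the label: (0 × 3600 + 47 × 60 + 31) = 2851.
Frame index = 2851 × 24 + 16 = 68440.

frame 68440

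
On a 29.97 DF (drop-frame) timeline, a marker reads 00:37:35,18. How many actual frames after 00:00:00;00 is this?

67600

As if non-drop at 30 labels/s: (0 × 3600 + 37 × 60 + 35) × 30 + 18 = 67668.
Minute boundaries passed: 37; those not divisible by 10: 37 − 3 = 34; dropped labels = 2 × 34 = 68.
Actual frame index = 67668 − 68 = 67600.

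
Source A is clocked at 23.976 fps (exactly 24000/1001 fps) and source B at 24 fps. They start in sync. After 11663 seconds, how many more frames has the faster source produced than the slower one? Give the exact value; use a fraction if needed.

A emits 24000/1001 × 11663 = 279912000/1001 frames; B emits 24 × 11663 = 279912.
Difference = 279912/1001 frames (≈ 279.6324); B is ahead of A.

279912/1001 frames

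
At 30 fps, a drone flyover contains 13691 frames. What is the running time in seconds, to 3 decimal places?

Running time = 13691 × 1/30 = 13691/30 s ≈ 456.367 s.

456.367 seconds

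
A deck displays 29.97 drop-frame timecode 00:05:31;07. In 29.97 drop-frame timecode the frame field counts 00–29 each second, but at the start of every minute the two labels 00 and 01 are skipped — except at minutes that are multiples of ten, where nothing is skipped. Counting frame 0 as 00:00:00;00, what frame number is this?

9927

Complete 10-minute blocks: 0, each 17982 frames → 0.
Remaining 5 whole minutes in the current block: 1800 + 4 × 1798 = 8992 frames.
Within the current minute: 31 × 30 + 7 − 2 = 935 (labels ;00/;01 skipped at this minute). Total = 0 + 8992 + 935 = 9927.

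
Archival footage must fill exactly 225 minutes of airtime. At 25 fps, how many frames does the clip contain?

225 min = 13500 s.
Frames = 13500 × 25 = 337500.

337500 frames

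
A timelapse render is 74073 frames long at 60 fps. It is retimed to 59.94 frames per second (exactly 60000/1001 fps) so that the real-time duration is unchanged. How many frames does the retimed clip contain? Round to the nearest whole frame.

Frames at target rate = 74073 × (60000/1001) / (60) = 74073000/1001 ≈ 73999.001.
Nearest whole frame: 73999.

73999 frames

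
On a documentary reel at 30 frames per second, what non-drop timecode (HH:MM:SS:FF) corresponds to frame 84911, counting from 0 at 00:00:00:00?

84911 ÷ 30 = 2830 full seconds, remainder 11 frames.
2830 s = 0 h 47 min 10 s.
Timecode: 00:47:10:11.

00:47:10:11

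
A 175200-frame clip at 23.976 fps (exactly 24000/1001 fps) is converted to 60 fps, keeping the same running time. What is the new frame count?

438438 frames

Target frames = source frames × (target rate / source rate) = 175200 × (60)/(24000/1001) = 175200 × 1001/400 = 438438.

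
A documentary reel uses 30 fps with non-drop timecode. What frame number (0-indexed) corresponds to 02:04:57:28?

Total seconds to the label: (2 × 3600 + 4 × 60 + 57) = 7497.
Frame index = 7497 × 30 + 28 = 224938.

224938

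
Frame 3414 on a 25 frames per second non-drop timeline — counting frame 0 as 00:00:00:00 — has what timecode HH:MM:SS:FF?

3414 ÷ 25 = 136 full seconds, remainder 14 frames.
136 s = 0 h 2 min 16 s.
Timecode: 00:02:16:14.

00:02:16:14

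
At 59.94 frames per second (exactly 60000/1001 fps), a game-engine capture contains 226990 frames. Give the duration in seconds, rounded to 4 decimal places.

3786.9498 seconds

Running time = 226990 × 1001/60000 = 22721699/6000 s ≈ 3786.9498 s.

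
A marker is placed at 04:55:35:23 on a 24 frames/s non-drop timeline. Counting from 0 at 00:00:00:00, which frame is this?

Total seconds to the label: (4 × 3600 + 55 × 60 + 35) = 17735.
Frame index = 17735 × 24 + 23 = 425663.

425663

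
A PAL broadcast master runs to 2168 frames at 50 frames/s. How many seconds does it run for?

Running time = 2168 / (50) = 43.36 s.

43.36 seconds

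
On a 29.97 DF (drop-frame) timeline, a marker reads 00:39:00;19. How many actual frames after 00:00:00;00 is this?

70147

Complete 10-minute blocks: 3, each 17982 frames → 53946.
Remaining 9 whole minutes in the current block: 1800 + 8 × 1798 = 16184 frames.
Within the current minute: 0 × 30 + 19 − 2 = 17 (labels ;00/;01 skipped at this minute). Total = 53946 + 16184 + 17 = 70147.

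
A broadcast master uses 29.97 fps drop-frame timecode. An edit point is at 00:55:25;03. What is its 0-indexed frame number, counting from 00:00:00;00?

As if non-drop at 30 labels/s: (0 × 3600 + 55 × 60 + 25) × 30 + 3 = 99753.
Minute boundaries passed: 55; those not divisible by 10: 55 − 5 = 50; dropped labels = 2 × 50 = 100.
Actual frame index = 99753 − 100 = 99653.

99653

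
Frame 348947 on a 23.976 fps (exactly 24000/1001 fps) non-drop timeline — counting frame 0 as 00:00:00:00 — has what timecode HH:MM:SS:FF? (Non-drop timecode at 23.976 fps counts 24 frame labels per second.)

04:02:19:11

348947 ÷ 24 = 14539 full seconds, remainder 11 frames.
14539 s = 4 h 2 min 19 s.
Timecode: 04:02:19:11.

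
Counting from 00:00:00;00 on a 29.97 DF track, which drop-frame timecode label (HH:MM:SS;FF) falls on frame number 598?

00:00:19;28

Each 10-minute DF block holds 10 × 60 × 30 − 9 × 2 = 17982 frames. 598 ÷ 17982 → 0 full blocks, remainder 598.
Within the partial block the first minute is 1800 frames and each further minute 1798, so 0 further minute boundaries passed. Total skipped labels = 18 × 0 + 2 × 0 = 0.
Non-drop label index = 598 + 0 = 598; at 30 labels/s that is 00:00:19:28, i.e. DF 00:00:19;28.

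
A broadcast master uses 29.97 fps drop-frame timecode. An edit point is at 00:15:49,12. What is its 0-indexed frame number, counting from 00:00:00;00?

28454

As if non-drop at 30 labels/s: (0 × 3600 + 15 × 60 + 49) × 30 + 12 = 28482.
Minute boundaries passed: 15; those not divisible by 10: 15 − 1 = 14; dropped labels = 2 × 14 = 28.
Actual frame index = 28482 − 28 = 28454.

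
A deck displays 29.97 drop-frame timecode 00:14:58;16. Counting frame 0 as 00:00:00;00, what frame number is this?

Complete 10-minute blocks: 1, each 17982 frames → 17982.
Remaining 4 whole minutes in the current block: 1800 + 3 × 1798 = 7194 frames.
Within the current minute: 58 × 30 + 16 − 2 = 1754 (labels ;00/;01 skipped at this minute). Total = 17982 + 7194 + 1754 = 26930.

26930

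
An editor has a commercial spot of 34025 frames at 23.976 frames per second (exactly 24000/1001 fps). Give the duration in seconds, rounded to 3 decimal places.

1419.126 seconds

Running time = 34025 × 1001/24000 = 1362361/960 s ≈ 1419.126 s.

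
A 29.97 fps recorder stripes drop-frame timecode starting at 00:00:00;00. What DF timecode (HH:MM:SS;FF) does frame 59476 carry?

Ten DF minutes hold 17982 frames, so frame 59476 lies in block 3 (frames 53946–71927) with 5530 frames into that block.
The block's first minute is 1800 frames and the rest 1798 each; 5530 frames reaches minute 3, so 3 × 18 + 3 × 2 = 60 labels have been skipped so far.
Adding those back, label number 59476 + 60 = 59536 at 30 labels/s is 1984 s + 16 f = 0 h 33 min 4 s frame 16, i.e. 00:33:04;16.

00:33:04;16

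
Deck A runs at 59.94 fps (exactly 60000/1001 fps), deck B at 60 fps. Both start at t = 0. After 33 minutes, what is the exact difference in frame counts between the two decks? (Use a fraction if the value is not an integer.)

33 min = 1980 s.
A emits 60000/1001 × 1980 = 10800000/91 frames; B emits 60 × 1980 = 118800.
Difference = 10800/91 frames (≈ 118.6813); B is ahead of A.

10800/91 frames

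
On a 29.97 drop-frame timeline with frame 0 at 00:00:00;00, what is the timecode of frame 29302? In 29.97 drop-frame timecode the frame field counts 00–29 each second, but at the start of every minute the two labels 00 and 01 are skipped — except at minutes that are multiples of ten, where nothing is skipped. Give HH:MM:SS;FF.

Ten DF minutes hold 17982 frames, so frame 29302 lies in block 1 (frames 17982–35963) with 11320 frames into that block.
The block's first minute is 1800 frames and the rest 1798 each; 11320 frames reaches minute 6, so 1 × 18 + 6 × 2 = 30 labels have been skipped so far.
Adding those back, label number 29302 + 30 = 29332 at 30 labels/s is 977 s + 22 f = 0 h 16 min 17 s frame 22, i.e. 00:16:17;22.

00:16:17;22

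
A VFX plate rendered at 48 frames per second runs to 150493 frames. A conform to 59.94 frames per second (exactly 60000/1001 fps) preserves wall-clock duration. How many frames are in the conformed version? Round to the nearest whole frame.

Frames at target rate = 150493 × (60000/1001) / (48) = 26873750/143 ≈ 187928.322.
Nearest whole frame: 187928.

187928 frames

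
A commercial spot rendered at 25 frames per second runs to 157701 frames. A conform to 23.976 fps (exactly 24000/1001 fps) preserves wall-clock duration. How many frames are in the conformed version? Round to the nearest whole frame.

151242 frames

Frames at target rate = 157701 × (24000/1001) / (25) = 151392960/1001 ≈ 151241.718.
Nearest whole frame: 151242.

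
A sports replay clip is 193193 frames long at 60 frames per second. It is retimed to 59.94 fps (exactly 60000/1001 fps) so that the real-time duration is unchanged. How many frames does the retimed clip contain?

Target frames = source frames × (target rate / source rate) = 193193 × (60000/1001)/(60) = 193193 × 1000/1001 = 193000.

193000 frames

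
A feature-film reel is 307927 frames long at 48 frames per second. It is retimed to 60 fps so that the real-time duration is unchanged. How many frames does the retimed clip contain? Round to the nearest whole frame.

384909 frames

Frames at target rate = 307927 × (60) / (48) = 1539635/4 ≈ 384908.750.
Nearest whole frame: 384909.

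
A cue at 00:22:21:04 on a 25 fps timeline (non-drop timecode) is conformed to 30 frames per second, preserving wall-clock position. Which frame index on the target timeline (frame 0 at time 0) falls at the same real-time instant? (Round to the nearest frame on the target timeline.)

frame 40235

Source frame index: (0×3600 + 22×60 + 21) × 25 + 4 = 33529.
Real time: 33529 / (25) = 33529/25 s.
Target frame: (33529/25) × (30) = 201174/5 ≈ 40234.800 → 40235.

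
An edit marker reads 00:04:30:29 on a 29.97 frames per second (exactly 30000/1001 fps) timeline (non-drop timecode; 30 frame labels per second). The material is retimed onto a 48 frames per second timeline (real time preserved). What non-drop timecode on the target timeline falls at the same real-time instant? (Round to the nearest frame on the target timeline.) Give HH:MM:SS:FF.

00:04:31:11

Source frame index: (0×3600 + 4×60 + 30) × 30 + 29 = 8129.
Real time: 8129 / (30000/1001) = 8137129/30000 s.
Target frame: (8137129/30000) × (48) = 8137129/625 ≈ 13019.406 → 13019.
At 48 labels/s: frame 13019 → 00:04:31:11.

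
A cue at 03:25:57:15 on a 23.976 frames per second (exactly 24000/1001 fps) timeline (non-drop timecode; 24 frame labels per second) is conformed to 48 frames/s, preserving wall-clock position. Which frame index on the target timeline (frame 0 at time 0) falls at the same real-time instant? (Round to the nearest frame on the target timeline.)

frame 593759

Source frame index: (3×3600 + 25×60 + 57) × 24 + 15 = 296583.
Real time: 296583 / (24000/1001) = 98959861/8000 s.
Target frame: (98959861/8000) × (48) = 296879583/500 ≈ 593759.166 → 593759.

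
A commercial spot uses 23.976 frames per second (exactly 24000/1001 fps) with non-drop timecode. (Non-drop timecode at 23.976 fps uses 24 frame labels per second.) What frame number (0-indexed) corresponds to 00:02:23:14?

frame 3446

Total seconds to the label: (0 × 3600 + 2 × 60 + 23) = 143.
Frame index = 143 × 24 + 14 = 3446.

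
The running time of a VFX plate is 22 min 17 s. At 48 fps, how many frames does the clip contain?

22 min 17 s = 1337 s.
Frames = 1337 × 48 = 64176.

64176 frames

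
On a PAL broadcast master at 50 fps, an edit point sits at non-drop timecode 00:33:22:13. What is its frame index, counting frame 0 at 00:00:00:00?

frame 100113

Total seconds to the label: (0 × 3600 + 33 × 60 + 22) = 2002.
Frame index = 2002 × 50 + 13 = 100113.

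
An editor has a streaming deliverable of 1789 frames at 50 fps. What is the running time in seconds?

Running time = 1789 / (50) = 35.78 s.

35.78 seconds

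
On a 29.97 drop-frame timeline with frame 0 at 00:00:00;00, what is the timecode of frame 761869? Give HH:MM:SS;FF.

07:03:41;01

Each 10-minute DF block holds 10 × 60 × 30 − 9 × 2 = 17982 frames. 761869 ÷ 17982 → 42 full blocks, remainder 6625.
Within the partial block the first minute is 1800 frames and each further minute 1798, so 3 further minute boundaries passed. Total skipped labels = 18 × 42 + 2 × 3 = 762.
Non-drop label index = 761869 + 762 = 762631; at 30 labels/s that is 07:03:41:01, i.e. DF 07:03:41;01.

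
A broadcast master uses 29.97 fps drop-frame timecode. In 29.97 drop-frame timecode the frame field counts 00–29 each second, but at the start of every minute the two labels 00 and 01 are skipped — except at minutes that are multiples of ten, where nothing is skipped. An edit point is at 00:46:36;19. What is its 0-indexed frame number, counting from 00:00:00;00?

As if non-drop at 30 labels/s: (0 × 3600 + 46 × 60 + 36) × 30 + 19 = 83899.
Minute boundaries passed: 46; those not divisible by 10: 46 − 4 = 42; dropped labels = 2 × 42 = 84.
Actual frame index = 83899 − 84 = 83815.

83815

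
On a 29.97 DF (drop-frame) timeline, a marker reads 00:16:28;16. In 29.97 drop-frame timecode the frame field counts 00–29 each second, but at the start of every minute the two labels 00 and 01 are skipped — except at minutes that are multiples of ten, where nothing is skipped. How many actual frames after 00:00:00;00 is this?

29626

As if non-drop at 30 labels/s: (0 × 3600 + 16 × 60 + 28) × 30 + 16 = 29656.
Minute boundaries passed: 16; those not divisible by 10: 16 − 1 = 15; dropped labels = 2 × 15 = 30.
Actual frame index = 29656 − 30 = 29626.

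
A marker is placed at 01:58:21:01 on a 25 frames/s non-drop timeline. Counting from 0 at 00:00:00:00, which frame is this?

Total seconds to the label: (1 × 3600 + 58 × 60 + 21) = 7101.
Frame index = 7101 × 25 + 1 = 177526.

177526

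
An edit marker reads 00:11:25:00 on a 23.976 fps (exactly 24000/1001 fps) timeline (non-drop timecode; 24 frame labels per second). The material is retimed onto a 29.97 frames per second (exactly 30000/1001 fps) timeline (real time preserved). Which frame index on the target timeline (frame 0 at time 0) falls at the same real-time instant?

Source frame index: (0×3600 + 11×60 + 25) × 24 + 0 = 16440.
Real time: 16440 / (24000/1001) = 137137/200 s.
Target frame: (137137/200) × (30000/1001) = 20550.

frame 20550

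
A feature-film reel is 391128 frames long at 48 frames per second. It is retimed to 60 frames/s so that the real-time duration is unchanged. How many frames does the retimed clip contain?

488910 frames

Target frames = source frames × (target rate / source rate) = 391128 × (60)/(48) = 391128 × 5/4 = 488910.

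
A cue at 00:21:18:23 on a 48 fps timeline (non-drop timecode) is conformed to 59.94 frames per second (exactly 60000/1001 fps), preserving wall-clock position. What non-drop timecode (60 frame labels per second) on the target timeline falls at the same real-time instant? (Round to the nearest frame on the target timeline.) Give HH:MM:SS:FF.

Source frame index: (0×3600 + 21×60 + 18) × 48 + 23 = 61367.
Real time: 61367 / (48) = 61367/48 s.
Target frame: (61367/48) × (60000/1001) = 76708750/1001 ≈ 76632.118 → 76632.
At 60 labels/s: frame 76632 → 00:21:17:12.

00:21:17:12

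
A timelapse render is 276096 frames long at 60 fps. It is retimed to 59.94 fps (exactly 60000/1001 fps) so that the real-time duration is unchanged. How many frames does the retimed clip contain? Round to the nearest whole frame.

Frames at target rate = 276096 × (60000/1001) / (60) = 276096000/1001 ≈ 275820.180.
Nearest whole frame: 275820.

275820 frames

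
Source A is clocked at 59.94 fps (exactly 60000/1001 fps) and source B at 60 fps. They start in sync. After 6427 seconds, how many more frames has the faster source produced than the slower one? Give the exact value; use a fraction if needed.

A emits 60000/1001 × 6427 = 385620000/1001 frames; B emits 60 × 6427 = 385620.
Difference = 385620/1001 frames (≈ 385.2348); B is ahead of A.

385620/1001 frames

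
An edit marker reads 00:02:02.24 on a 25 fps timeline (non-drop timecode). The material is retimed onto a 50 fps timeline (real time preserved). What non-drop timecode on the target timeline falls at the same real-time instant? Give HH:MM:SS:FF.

Source frame index: (0×3600 + 2×60 + 2) × 25 + 24 = 3074.
Real time: 3074 / (25) = 3074/25 s.
Target frame: (3074/25) × (50) = 6148.
At 50 labels/s: frame 6148 → 00:02:02:48.

00:02:02:48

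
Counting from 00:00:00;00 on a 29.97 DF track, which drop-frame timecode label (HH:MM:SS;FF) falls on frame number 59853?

Each 10-minute DF block holds 10 × 60 × 30 − 9 × 2 = 17982 frames. 59853 ÷ 17982 → 3 full blocks, remainder 5907.
Within the partial block the first minute is 1800 frames and each further minute 1798, so 3 further minute boundaries passed. Total skipped labels = 18 × 3 + 2 × 3 = 60.
Non-drop label index = 59853 + 60 = 59913; at 30 labels/s that is 00:33:17:03, i.e. DF 00:33:17;03.

00:33:17;03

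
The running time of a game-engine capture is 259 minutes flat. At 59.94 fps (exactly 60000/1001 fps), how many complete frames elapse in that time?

931468 frames

259 min = 15540 s.
Frames = 15540 × 60000/1001 = 133200000/143 ≈ 931468.5315.
Complete frames: 931468.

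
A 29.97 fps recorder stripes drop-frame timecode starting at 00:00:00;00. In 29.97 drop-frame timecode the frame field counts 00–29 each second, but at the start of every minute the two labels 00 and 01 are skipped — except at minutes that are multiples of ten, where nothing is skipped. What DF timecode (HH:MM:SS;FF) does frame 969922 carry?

Each 10-minute DF block holds 10 × 60 × 30 − 9 × 2 = 17982 frames. 969922 ÷ 17982 → 53 full blocks, remainder 16876.
Within the partial block the first minute is 1800 frames and each further minute 1798, so 9 further minute boundaries passed. Total skipped labels = 18 × 53 + 2 × 9 = 972.
Non-drop label index = 969922 + 972 = 970894; at 30 labels/s that is 08:59:23:04, i.e. DF 08:59:23;04.

08:59:23;04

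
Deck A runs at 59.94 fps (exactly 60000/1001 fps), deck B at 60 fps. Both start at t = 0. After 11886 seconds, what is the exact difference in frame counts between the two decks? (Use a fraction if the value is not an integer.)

A emits 60000/1001 × 11886 = 101880000/143 frames; B emits 60 × 11886 = 713160.
Difference = 101880/143 frames (≈ 712.4476); B is ahead of A.

101880/143 frames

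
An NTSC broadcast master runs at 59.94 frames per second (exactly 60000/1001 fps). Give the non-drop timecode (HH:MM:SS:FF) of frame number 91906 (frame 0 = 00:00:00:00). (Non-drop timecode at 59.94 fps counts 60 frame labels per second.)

00:25:31:46

91906 ÷ 60 = 1531 full seconds, remainder 46 frames.
1531 s = 0 h 25 min 31 s.
Timecode: 00:25:31:46.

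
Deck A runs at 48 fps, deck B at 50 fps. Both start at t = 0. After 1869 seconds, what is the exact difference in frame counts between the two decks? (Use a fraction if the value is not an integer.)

3738 frames

A emits 48 × 1869 = 89712 frames; B emits 50 × 1869 = 93450.
Difference = 3738 frames; B is ahead of A.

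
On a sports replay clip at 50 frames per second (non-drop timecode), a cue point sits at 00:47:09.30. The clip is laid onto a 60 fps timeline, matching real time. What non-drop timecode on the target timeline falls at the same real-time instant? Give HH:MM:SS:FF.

Source frame index: (0×3600 + 47×60 + 9) × 50 + 30 = 141480.
Real time: 141480 / (50) = 14148/5 s.
Target frame: (14148/5) × (60) = 169776.
At 60 labels/s: frame 169776 → 00:47:09:36.

00:47:09:36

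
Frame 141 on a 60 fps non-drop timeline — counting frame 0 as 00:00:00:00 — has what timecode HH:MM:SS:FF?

00:00:02:21

141 ÷ 60 = 2 full seconds, remainder 21 frames.
2 s = 0 h 0 min 2 s.
Timecode: 00:00:02:21.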